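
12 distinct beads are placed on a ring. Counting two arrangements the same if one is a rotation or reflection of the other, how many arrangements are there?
(12-1)!/2 = 39916800/2 = 19958400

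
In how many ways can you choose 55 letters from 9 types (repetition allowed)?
C(55+9-1, 9-1) = C(63, 8) = 3872894697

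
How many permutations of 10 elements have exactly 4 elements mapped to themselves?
Choose the 4 fixed points C(10,4) = 210, derange the rest: !6 = Σ_{j=0}^{6} (-1)^j·6!/j! = 720 - 720 + 360 - 120 + 30 - 6 + 1 = 265. Product = 210 × 265 = 55650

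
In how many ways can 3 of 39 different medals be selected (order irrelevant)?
C(39,3) = 39!/(3!×36!) = 9139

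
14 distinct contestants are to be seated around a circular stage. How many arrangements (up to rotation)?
Circular: fix one position, arrange the rest. (14-1)! = 6227020800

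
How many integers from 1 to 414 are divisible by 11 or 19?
⌊414/11⌋ + ⌊414/19⌋ - ⌊414/209⌋ = 37 + 21 - 1 = 57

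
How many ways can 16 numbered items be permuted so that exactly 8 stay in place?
Choose the 8 fixed points C(16,8) = 12870, derange the rest: !8 = Σ_{j=0}^{8} (-1)^j·8!/j! = 40320 - 40320 + 20160 - 6720 + 1680 - 336 + 56 - 8 + 1 = 14833. Product = 12870 × 14833 = 190900710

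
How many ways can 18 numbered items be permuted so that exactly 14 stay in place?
Choose the 14 fixed points C(18,14) = 3060, derange the rest: !4 = Σ_{j=0}^{4} (-1)^j·4!/j! = 24 - 24 + 12 - 4 + 1 = 9. Product = 3060 × 9 = 27540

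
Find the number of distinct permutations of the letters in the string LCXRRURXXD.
10! / (1! × 3! × 1! × 3! × 1! × 1!) = 100800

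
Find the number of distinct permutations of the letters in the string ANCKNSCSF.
9! / (1! × 1! × 2! × 1! × 2! × 2!) = 45360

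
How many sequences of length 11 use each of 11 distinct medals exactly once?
11! = 39916800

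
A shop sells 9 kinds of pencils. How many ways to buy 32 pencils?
C(32+9-1, 9-1) = C(40, 8) = 76904685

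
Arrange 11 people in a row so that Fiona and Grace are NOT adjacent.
Total - adjacent = 11! - (11-1)!×2 = 39916800 - 7257600 = 32659200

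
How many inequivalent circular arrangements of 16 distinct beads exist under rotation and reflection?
(16-1)!/2 = 1307674368000/2 = 653837184000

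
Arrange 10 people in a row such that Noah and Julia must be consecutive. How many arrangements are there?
Treat the 2 as one block: (10-2+1)! × 2! = 362880 × 2 = 725760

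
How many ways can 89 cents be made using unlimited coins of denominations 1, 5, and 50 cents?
Coefficient of x^89 in 1/(1-x^1) · 1/(1-x^5) · 1/(1-x^50). Case on j = number of 50-cent coins (j = 0..1); remainder r = 89 - 50j is made from {1,5} in ⌊r/5⌋+1 ways. r = 89, 39 → 18 + 8 = 26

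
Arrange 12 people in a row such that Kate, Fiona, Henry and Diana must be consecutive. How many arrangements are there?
Treat the 4 as one block: (12-4+1)! × 4! = 362880 × 24 = 8709120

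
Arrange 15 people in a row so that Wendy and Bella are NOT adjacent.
Total - adjacent = 15! - (15-1)!×2 = 1307674368000 - 174356582400 = 1133317785600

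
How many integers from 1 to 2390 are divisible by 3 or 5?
⌊2390/3⌋ + ⌊2390/5⌋ - ⌊2390/15⌋ = 796 + 478 - 159 = 1115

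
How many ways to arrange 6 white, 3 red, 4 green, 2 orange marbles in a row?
15! / (6! × 3! × 4! × 2!) = 6306300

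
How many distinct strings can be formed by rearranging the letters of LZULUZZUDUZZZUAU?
16! / (6! × 1! × 2! × 1! × 6!) = 20180160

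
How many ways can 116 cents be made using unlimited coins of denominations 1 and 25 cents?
Coefficient of x^116 in 1/(1-x^1) · 1/(1-x^25). Use j coins of 25 for j = 0..⌊116/25⌋ = 4, the rest in 1s: 4 + 1 = 5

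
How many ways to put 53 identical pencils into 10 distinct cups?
C(53+10-1, 10-1) = C(62, 9) = 20286591270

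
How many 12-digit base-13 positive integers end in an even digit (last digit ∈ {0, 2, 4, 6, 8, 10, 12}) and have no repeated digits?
Last∈{0,2,4,6,8,10,12}. Last=0: 479001600. Last nonzero: 6×11×P(11,10) = 2634508800. Total = 3113510400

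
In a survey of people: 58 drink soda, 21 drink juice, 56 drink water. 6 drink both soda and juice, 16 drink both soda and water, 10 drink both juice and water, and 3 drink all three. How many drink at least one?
|A∪B∪C| = 58+21+56-6-16-10+3 = 106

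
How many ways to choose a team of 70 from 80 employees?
C(80,70) = 80!/(70!×10!) = 1646492110120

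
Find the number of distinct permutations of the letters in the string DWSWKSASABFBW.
13! / (1! × 2! × 1! × 1! × 2! × 3! × 3!) = 43243200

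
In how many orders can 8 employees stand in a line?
8! = 40320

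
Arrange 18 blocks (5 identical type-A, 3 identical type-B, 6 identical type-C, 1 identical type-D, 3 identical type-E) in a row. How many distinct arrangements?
18! / (5! × 3! × 6! × 1! × 3!) = 2058376320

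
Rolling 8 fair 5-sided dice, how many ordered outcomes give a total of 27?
Coefficient of x^27 in (x + x² + ... + x^5)^8. By inclusion-exclusion on dice exceeding 5: Σ_j (-1)^j C(8,j)·C(27-1-5j, 7) = C(8,0)·C(26,7) - C(8,1)·C(21,7) + C(8,2)·C(16,7) - C(8,3)·C(11,7) = 1·657800 - 8·116280 + 28·11440 - 56·330 = 29400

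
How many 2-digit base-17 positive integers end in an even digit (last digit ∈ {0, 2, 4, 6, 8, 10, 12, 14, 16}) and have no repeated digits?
Last∈{0,2,4,6,8,10,12,14,16}. Last=0: 16. Last nonzero: 8×15×P(15,0) = 120. Total = 136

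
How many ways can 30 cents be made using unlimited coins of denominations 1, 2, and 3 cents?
Coefficient of x^30 in 1/(1-x^1) · 1/(1-x^2) · 1/(1-x^3). Case on j = number of 3-cent coins (j = 0..10); remainder r = 30 - 3j is made from {1,2} in ⌊r/2⌋+1 ways. r = 30, 27, 24, 21, 18, 15, 12, 9, 6, 3, 0 → 16 + 14 + 13 + 11 + 10 + 8 + 7 + 5 + 4 + 2 + 1 = 91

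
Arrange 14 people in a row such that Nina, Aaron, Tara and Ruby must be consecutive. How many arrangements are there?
Treat the 4 as one block: (14-4+1)! × 4! = 39916800 × 24 = 958003200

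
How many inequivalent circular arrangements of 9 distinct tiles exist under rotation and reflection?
(9-1)!/2 = 40320/2 = 20160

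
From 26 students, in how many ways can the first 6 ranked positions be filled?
P(26,6) = 26!/(26-6)! = 165765600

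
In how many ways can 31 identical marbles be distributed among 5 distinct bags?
C(31+5-1, 5-1) = C(35, 4) = 52360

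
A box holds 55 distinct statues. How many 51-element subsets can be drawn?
C(55,51) = 55!/(51!×4!) = 341055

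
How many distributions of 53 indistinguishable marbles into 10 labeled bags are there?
C(53+10-1, 10-1) = C(62, 9) = 20286591270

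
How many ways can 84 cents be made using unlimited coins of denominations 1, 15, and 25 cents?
Coefficient of x^84 in 1/(1-x^1) · 1/(1-x^15) · 1/(1-x^25). Case on j = number of 25-cent coins (j = 0..3); remainder r = 84 - 25j is made from {1,15} in ⌊r/15⌋+1 ways. r = 84, 59, 34, 9 → 6 + 4 + 3 + 1 = 14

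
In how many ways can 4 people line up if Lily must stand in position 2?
Fix one position: (4-1)! = 6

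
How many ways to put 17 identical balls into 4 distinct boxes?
C(17+4-1, 4-1) = C(20, 3) = 1140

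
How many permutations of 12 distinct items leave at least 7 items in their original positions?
Exactly j fixed points: C(12,j)·!(12-j); sum over j ≥ 7 (derangement numbers via !m = (m-1)·(!(m-1) + !(m-2)): !0..!5 = 1, 0, 1, 2, 9, 44). Σ_{j=7}^{12} C(12,j)·!(12-j) = C(12,7)·!5 + C(12,8)·!4 + C(12,9)·!3 + C(12,10)·!2 + C(12,11)·!1 + C(12,12)·!0 = 792·44 + 495·9 + 220·2 + 66·1 + 12·0 + 1·1 = 39810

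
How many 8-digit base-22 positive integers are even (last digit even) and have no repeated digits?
Last∈{0,2,4,6,8,10,12,14,16,18,20}. Last=0: 586051200. Last nonzero: 10×20×P(20,6) = 5581440000. Total = 6167491200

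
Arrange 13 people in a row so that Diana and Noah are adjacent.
Treat as block: (13-1)! × 2! = 479001600 × 2 = 958003200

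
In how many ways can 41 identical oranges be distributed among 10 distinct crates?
C(41+10-1, 10-1) = C(50, 9) = 2505433700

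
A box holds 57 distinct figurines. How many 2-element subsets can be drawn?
C(57,2) = 57!/(2!×55!) = 1596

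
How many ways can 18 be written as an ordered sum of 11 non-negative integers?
C(18+11-1, 11-1) = C(28, 10) = 13123110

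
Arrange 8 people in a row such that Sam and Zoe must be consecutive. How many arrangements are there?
Treat the 2 as one block: (8-2+1)! × 2! = 5040 × 2 = 10080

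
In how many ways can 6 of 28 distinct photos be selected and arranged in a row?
P(28,6) = 28!/(28-6)! = 271252800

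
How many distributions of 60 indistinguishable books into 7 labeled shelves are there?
C(60+7-1, 7-1) = C(66, 6) = 90858768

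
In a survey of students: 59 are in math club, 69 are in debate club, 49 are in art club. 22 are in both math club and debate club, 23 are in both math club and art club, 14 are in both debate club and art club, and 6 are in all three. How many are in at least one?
|A∪B∪C| = 59+69+49-22-23-14+6 = 124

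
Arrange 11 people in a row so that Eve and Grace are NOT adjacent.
Total - adjacent = 11! - (11-1)!×2 = 39916800 - 7257600 = 32659200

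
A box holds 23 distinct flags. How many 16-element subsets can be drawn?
C(23,16) = 23!/(16!×7!) = 245157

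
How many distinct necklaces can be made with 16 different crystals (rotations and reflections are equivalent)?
(16-1)!/2 = 1307674368000/2 = 653837184000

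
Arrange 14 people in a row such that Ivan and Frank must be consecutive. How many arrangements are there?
Treat the 2 as one block: (14-2+1)! × 2! = 6227020800 × 2 = 12454041600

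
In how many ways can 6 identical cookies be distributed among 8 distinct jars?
C(6+8-1, 8-1) = C(13, 7) = 1716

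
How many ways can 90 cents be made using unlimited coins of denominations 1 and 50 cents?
Coefficient of x^90 in 1/(1-x^1) · 1/(1-x^50). Use j coins of 50 for j = 0..⌊90/50⌋ = 1, the rest in 1s: 1 + 1 = 2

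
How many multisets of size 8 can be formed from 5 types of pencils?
C(8+5-1, 5-1) = C(12, 4) = 495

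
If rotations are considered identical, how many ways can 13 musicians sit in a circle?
Circular: fix one position, arrange the rest. (13-1)! = 479001600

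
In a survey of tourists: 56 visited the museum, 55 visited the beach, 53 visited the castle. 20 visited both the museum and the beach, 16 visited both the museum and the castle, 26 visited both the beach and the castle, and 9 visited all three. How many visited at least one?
|A∪B∪C| = 56+55+53-20-16-26+9 = 111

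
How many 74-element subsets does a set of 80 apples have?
C(80,74) = 80!/(74!×6!) = 300500200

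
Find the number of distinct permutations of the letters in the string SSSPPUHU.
8! / (2! × 1! × 3! × 2!) = 1680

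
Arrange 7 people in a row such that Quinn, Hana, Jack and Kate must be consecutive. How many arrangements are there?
Treat the 4 as one block: (7-4+1)! × 4! = 24 × 24 = 576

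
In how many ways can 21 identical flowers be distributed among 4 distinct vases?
C(21+4-1, 4-1) = C(24, 3) = 2024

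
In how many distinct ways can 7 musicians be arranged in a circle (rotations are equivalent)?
Circular: fix one position, arrange the rest. (7-1)! = 720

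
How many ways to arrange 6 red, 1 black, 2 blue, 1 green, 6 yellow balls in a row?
16! / (6! × 1! × 2! × 1! × 6!) = 20180160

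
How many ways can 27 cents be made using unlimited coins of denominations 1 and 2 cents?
Coefficient of x^27 in 1/(1-x^1) · 1/(1-x^2). Use j coins of 2 for j = 0..⌊27/2⌋ = 13, the rest in 1s: 13 + 1 = 14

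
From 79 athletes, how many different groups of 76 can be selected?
C(79,76) = 79!/(76!×3!) = 79079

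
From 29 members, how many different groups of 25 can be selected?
C(29,25) = 29!/(25!×4!) = 23751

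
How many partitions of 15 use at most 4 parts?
By conjugation, equals partitions of 15 into parts ≤ 4. Let r_j(i) = number of partitions of i into parts ≤ j, for i = 0..15. r_1(i) = 1 for all i; r_j(i) = r_{j-1}(i) + r_j(i-j). Rows j = 2..4: ≤2: 1 1 2 2 3 3 4 4 5 5 6 6 7 7 8 8; ≤3: 1 1 2 3 4 5 7 8 10 12 14 16 19 21 24 27; ≤4: 1 1 2 3 5 6 9 11 15 18 23 27 34 39 47 54. r_4(15) = 54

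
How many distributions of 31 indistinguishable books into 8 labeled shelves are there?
C(31+8-1, 8-1) = C(38, 7) = 12620256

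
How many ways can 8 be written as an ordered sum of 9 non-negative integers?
C(8+9-1, 9-1) = C(16, 8) = 12870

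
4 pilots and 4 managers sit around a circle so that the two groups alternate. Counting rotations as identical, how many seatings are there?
Fix one of the pilots: (4-1)! ways for the remaining pilots, × 4! ways for the managers = 6 × 24 = 144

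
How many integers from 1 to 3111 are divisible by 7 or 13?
⌊3111/7⌋ + ⌊3111/13⌋ - ⌊3111/91⌋ = 444 + 239 - 34 = 649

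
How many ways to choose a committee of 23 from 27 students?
C(27,23) = 27!/(23!×4!) = 17550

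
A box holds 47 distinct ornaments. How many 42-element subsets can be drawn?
C(47,42) = 47!/(42!×5!) = 1533939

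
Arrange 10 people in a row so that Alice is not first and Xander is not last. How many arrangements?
By inclusion-exclusion: 10! - 2×(10-1)! + (10-2)! = 3628800 - 725760 + 40320 = 2943360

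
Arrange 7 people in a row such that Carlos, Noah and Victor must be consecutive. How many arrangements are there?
Treat the 3 as one block: (7-3+1)! × 3! = 120 × 6 = 720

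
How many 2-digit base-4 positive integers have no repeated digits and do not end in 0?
Last digit: 3 nonzero choices. First digit: 2 (nonzero, ≠last). Middle 0: P(2,0) = 1. Total = 6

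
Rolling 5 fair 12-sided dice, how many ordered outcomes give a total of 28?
Coefficient of x^28 in (x + x² + ... + x^12)^5. By inclusion-exclusion on dice exceeding 12: Σ_j (-1)^j C(5,j)·C(28-1-12j, 4) = C(5,0)·C(27,4) - C(5,1)·C(15,4) = 1·17550 - 5·1365 = 10725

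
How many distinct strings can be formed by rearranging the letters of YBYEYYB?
7! / (4! × 2! × 1!) = 105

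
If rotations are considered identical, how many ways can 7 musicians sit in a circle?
Circular: fix one position, arrange the rest. (7-1)! = 720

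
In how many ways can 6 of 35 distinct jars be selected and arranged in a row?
P(35,6) = 35!/(35-6)! = 1168675200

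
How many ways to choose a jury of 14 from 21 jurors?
C(21,14) = 21!/(14!×7!) = 116280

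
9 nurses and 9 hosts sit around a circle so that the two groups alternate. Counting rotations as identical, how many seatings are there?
Fix one of the nurses: (9-1)! ways for the remaining nurses, × 9! ways for the hosts = 40320 × 362880 = 14631321600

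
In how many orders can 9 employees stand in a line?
9! = 362880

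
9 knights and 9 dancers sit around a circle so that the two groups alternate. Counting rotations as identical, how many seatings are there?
Fix one of the knights: (9-1)! ways for the remaining knights, × 9! ways for the dancers = 40320 × 362880 = 14631321600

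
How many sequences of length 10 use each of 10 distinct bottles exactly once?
10! = 3628800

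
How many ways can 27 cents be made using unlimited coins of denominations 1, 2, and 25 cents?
Coefficient of x^27 in 1/(1-x^1) · 1/(1-x^2) · 1/(1-x^25). Case on j = number of 25-cent coins (j = 0..1); remainder r = 27 - 25j is made from {1,2} in ⌊r/2⌋+1 ways. r = 27, 2 → 14 + 2 = 16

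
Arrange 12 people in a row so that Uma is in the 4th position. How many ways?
Fix one position: (12-1)! = 39916800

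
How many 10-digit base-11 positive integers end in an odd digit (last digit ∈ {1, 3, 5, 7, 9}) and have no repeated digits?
Last∈{1,3,5,7,9}. Last=0: 0. Last nonzero: 5×9×P(9,8) = 16329600. Total = 16329600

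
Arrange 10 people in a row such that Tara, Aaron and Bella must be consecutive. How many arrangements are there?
Treat the 3 as one block: (10-3+1)! × 3! = 40320 × 6 = 241920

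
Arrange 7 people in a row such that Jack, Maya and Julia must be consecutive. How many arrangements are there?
Treat the 3 as one block: (7-3+1)! × 3! = 120 × 6 = 720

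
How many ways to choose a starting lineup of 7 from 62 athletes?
C(62,7) = 62!/(7!×55!) = 491796152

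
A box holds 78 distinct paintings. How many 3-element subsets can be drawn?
C(78,3) = 78!/(3!×75!) = 76076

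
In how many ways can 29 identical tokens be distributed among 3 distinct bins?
C(29+3-1, 3-1) = C(31, 2) = 465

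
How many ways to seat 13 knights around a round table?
Circular: fix one position, arrange the rest. (13-1)! = 479001600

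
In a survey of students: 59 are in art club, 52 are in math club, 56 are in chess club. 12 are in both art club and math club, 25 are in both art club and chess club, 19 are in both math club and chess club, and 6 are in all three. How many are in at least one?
|A∪B∪C| = 59+52+56-12-25-19+6 = 117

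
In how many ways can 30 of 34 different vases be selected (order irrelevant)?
C(34,30) = 34!/(30!×4!) = 46376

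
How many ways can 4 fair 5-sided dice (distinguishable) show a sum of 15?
Coefficient of x^15 in (x + x² + ... + x^5)^4. By inclusion-exclusion on dice exceeding 5: Σ_j (-1)^j C(4,j)·C(15-1-5j, 3) = C(4,0)·C(14,3) - C(4,1)·C(9,3) + C(4,2)·C(4,3) = 1·364 - 4·84 + 6·4 = 52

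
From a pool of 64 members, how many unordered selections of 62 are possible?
C(64,62) = 64!/(62!×2!) = 2016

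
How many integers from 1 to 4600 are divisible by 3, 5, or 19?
⌊4600/3⌋+⌊4600/5⌋+⌊4600/19⌋ - ⌊4600/15⌋-⌊4600/57⌋-⌊4600/95⌋ + ⌊4600/285⌋ = 1533+920+242 - 306-80-48 + 16 = 2277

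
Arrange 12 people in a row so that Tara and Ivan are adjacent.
Treat as block: (12-1)! × 2! = 39916800 × 2 = 79833600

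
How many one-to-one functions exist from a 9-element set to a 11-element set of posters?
P(11,9) = 11!/(11-9)! = 19958400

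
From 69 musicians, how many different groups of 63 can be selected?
C(69,63) = 69!/(63!×6!) = 119877472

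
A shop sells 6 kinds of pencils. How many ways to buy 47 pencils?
C(47+6-1, 6-1) = C(52, 5) = 2598960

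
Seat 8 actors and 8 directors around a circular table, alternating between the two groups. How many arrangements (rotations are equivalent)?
Fix one of the actors: (8-1)! ways for the remaining actors, × 8! ways for the directors = 5040 × 40320 = 203212800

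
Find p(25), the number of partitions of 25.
Pentagonal recurrence p(n) = p(n-1) + p(n-2) - p(n-5) - p(n-7) + p(n-12) + p(n-15) - ... gives p(0..24) = 1, 1, 2, 3, 5, 7, 11, 15, 22, 30, 42, 56, 77, 101, 135, 176, 231, 297, 385, 490, 627, 792, 1002, 1255, 1575. p(25) = p(24) + p(23) - p(20) - p(18) + p(13) + p(10) - p(3) = 1575 + 1255 - 627 - 385 + 101 + 42 - 3 = 1958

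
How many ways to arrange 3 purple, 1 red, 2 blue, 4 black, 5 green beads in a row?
15! / (3! × 1! × 2! × 4! × 5!) = 37837800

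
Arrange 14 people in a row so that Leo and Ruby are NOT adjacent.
Total - adjacent = 14! - (14-1)!×2 = 87178291200 - 12454041600 = 74724249600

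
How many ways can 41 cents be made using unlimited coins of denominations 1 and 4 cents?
Coefficient of x^41 in 1/(1-x^1) · 1/(1-x^4). Use j coins of 4 for j = 0..⌊41/4⌋ = 10, the rest in 1s: 10 + 1 = 11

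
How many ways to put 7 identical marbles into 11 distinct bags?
C(7+11-1, 11-1) = C(17, 10) = 19448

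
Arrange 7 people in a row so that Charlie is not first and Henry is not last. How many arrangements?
By inclusion-exclusion: 7! - 2×(7-1)! + (7-2)! = 5040 - 1440 + 120 = 3720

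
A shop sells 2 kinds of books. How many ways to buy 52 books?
C(52+2-1, 2-1) = C(53, 1) = 53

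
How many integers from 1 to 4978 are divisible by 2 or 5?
⌊4978/2⌋ + ⌊4978/5⌋ - ⌊4978/10⌋ = 2489 + 995 - 497 = 2987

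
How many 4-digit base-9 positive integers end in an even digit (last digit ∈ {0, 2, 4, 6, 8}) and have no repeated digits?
Last∈{0,2,4,6,8}. Last=0: 336. Last nonzero: 4×7×P(7,2) = 1176. Total = 1512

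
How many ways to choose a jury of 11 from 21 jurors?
C(21,11) = 21!/(11!×10!) = 352716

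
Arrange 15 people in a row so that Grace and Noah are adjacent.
Treat as block: (15-1)! × 2! = 87178291200 × 2 = 174356582400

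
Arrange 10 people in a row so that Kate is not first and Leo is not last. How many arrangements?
By inclusion-exclusion: 10! - 2×(10-1)! + (10-2)! = 3628800 - 725760 + 40320 = 2943360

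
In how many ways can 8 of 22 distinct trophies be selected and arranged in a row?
P(22,8) = 22!/(22-8)! = 12893126400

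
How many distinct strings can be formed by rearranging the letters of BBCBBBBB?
8! / (1! × 7!) = 8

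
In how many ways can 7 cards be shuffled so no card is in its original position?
!7 = Σ_{j=0}^{7} (-1)^j·7!/j! = 5040 - 5040 + 2520 - 840 + 210 - 42 + 7 - 1 = 1854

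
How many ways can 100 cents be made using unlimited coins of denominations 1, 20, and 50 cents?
Coefficient of x^100 in 1/(1-x^1) · 1/(1-x^20) · 1/(1-x^50). Case on j = number of 50-cent coins (j = 0..2); remainder r = 100 - 50j is made from {1,20} in ⌊r/20⌋+1 ways. r = 100, 50, 0 → 6 + 3 + 1 = 10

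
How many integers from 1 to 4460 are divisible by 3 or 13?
⌊4460/3⌋ + ⌊4460/13⌋ - ⌊4460/39⌋ = 1486 + 343 - 114 = 1715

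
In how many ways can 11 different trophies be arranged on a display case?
11! = 39916800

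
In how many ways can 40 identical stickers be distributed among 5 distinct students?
C(40+5-1, 5-1) = C(44, 4) = 135751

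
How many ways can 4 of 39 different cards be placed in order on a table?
P(39,4) = 39!/(39-4)! = 1974024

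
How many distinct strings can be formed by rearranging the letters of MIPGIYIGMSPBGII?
15! / (1! × 1! × 5! × 2! × 3! × 1! × 2!) = 454053600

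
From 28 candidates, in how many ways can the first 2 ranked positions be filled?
P(28,2) = 28!/(28-2)! = 756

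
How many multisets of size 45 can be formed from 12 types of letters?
C(45+12-1, 12-1) = C(56, 11) = 148902215280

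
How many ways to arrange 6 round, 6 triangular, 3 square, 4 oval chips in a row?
19! / (6! × 6! × 3! × 4!) = 1629547920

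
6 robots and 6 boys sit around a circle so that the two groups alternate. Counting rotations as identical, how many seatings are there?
Fix one of the robots: (6-1)! ways for the remaining robots, × 6! ways for the boys = 120 × 720 = 86400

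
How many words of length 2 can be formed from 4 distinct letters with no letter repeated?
P(4,2) = 4!/(4-2)! = 12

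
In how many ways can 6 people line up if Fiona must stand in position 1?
Fix one position: (6-1)! = 120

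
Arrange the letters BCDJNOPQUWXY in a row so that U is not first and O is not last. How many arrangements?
By inclusion-exclusion: 12! - 2×(12-1)! + (12-2)! = 479001600 - 79833600 + 3628800 = 402796800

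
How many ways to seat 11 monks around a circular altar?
Circular: fix one position, arrange the rest. (11-1)! = 3628800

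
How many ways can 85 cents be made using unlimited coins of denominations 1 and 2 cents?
Coefficient of x^85 in 1/(1-x^1) · 1/(1-x^2). Use j coins of 2 for j = 0..⌊85/2⌋ = 42, the rest in 1s: 42 + 1 = 43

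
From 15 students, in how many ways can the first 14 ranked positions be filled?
P(15,14) = 15!/(15-14)! = 1307674368000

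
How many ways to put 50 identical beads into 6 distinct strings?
C(50+6-1, 6-1) = C(55, 5) = 3478761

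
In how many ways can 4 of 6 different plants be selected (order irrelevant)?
C(6,4) = 6!/(4!×2!) = 15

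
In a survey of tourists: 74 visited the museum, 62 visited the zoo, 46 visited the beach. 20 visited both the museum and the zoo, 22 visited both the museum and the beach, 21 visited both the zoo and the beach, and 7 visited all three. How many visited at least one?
|A∪B∪C| = 74+62+46-20-22-21+7 = 126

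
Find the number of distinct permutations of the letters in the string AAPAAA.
6! / (1! × 5!) = 6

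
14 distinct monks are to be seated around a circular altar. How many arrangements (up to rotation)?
Circular: fix one position, arrange the rest. (14-1)! = 6227020800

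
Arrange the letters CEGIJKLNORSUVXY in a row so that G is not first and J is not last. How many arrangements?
By inclusion-exclusion: 15! - 2×(15-1)! + (15-2)! = 1307674368000 - 174356582400 + 6227020800 = 1139544806400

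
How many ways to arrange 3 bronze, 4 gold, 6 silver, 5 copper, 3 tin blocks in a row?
21! / (3! × 4! × 6! × 5! × 3!) = 684410126400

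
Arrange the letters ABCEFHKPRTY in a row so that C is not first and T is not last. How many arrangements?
By inclusion-exclusion: 11! - 2×(11-1)! + (11-2)! = 39916800 - 7257600 + 362880 = 33022080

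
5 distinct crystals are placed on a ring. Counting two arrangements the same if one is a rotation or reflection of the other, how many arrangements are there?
(5-1)!/2 = 24/2 = 12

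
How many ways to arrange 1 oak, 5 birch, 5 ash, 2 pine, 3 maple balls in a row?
16! / (1! × 5! × 5! × 2! × 3!) = 121080960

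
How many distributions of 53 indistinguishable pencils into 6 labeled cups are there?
C(53+6-1, 6-1) = C(58, 5) = 4582116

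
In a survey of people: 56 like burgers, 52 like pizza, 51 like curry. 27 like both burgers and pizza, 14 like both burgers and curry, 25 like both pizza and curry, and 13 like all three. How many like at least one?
|A∪B∪C| = 56+52+51-27-14-25+13 = 106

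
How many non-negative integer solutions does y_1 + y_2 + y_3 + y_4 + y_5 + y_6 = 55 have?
C(55+6-1, 6-1) = C(60, 5) = 5461512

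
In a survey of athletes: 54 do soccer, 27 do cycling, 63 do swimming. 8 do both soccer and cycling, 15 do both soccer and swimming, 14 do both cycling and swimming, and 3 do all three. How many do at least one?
|A∪B∪C| = 54+27+63-8-15-14+3 = 110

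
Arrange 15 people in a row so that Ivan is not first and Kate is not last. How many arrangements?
By inclusion-exclusion: 15! - 2×(15-1)! + (15-2)! = 1307674368000 - 174356582400 + 6227020800 = 1139544806400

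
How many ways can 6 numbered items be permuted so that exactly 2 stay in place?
Choose the 2 fixed points C(6,2) = 15, derange the rest: !4 = Σ_{j=0}^{4} (-1)^j·4!/j! = 24 - 24 + 12 - 4 + 1 = 9. Product = 15 × 9 = 135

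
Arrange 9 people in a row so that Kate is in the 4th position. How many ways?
Fix one position: (9-1)! = 40320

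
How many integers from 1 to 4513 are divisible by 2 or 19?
⌊4513/2⌋ + ⌊4513/19⌋ - ⌊4513/38⌋ = 2256 + 237 - 118 = 2375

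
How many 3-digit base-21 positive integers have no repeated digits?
First digit: 20 choices (nonzero). Then descending: 20 × 20 × 19 = 7600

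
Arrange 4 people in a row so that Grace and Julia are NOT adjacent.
Total - adjacent = 4! - (4-1)!×2 = 24 - 12 = 12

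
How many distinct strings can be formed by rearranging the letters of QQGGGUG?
7! / (1! × 2! × 4!) = 105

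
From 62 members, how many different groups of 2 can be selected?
C(62,2) = 62!/(2!×60!) = 1891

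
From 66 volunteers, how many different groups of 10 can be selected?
C(66,10) = 66!/(10!×56!) = 210980549208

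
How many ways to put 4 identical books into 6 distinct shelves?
C(4+6-1, 6-1) = C(9, 5) = 126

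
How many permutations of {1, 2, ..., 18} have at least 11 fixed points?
Exactly j fixed points: C(18,j)·!(18-j); sum over j ≥ 11 (derangement numbers via !m = (m-1)·(!(m-1) + !(m-2)): !0..!7 = 1, 0, 1, 2, 9, 44, 265, 1854). Σ_{j=11}^{18} C(18,j)·!(18-j) = C(18,11)·!7 + C(18,12)·!6 + C(18,13)·!5 + C(18,14)·!4 + C(18,15)·!3 + C(18,16)·!2 + C(18,17)·!1 + C(18,18)·!0 = 31824·1854 + 18564·265 + 8568·44 + 3060·9 + 816·2 + 153·1 + 18·0 + 1·1 = 64327474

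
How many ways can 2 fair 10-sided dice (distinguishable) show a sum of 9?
Coefficient of x^9 in (x + x² + ... + x^10)^2. By inclusion-exclusion on dice exceeding 10: Σ_j (-1)^j C(2,j)·C(9-1-10j, 1) = C(2,0)·C(8,1) = 1·8 = 8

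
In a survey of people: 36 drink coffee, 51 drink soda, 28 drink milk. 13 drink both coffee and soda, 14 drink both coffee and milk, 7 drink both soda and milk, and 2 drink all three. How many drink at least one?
|A∪B∪C| = 36+51+28-13-14-7+2 = 83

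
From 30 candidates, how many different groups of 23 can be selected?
C(30,23) = 30!/(23!×7!) = 2035800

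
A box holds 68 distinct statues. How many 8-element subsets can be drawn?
C(68,8) = 68!/(8!×60!) = 7392009768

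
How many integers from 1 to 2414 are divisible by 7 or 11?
⌊2414/7⌋ + ⌊2414/11⌋ - ⌊2414/77⌋ = 344 + 219 - 31 = 532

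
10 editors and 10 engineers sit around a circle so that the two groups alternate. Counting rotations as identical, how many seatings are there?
Fix one of the editors: (10-1)! ways for the remaining editors, × 10! ways for the engineers = 362880 × 3628800 = 1316818944000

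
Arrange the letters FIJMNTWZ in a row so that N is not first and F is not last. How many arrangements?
By inclusion-exclusion: 8! - 2×(8-1)! + (8-2)! = 40320 - 10080 + 720 = 30960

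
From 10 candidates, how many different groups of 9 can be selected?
C(10,9) = 10!/(9!×1!) = 10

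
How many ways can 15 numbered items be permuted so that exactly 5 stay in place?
Choose the 5 fixed points C(15,5) = 3003, derange the rest: !10 = Σ_{j=0}^{10} (-1)^j·10!/j! = 3628800 - 3628800 + 1814400 - 604800 + 151200 - 30240 + 5040 - 720 + 90 - 10 + 1 = 1334961. Product = 3003 × 1334961 = 4008887883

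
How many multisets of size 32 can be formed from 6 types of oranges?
C(32+6-1, 6-1) = C(37, 5) = 435897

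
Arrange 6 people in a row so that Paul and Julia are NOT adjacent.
Total - adjacent = 6! - (6-1)!×2 = 720 - 240 = 480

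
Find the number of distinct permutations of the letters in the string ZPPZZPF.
7! / (1! × 3! × 3!) = 140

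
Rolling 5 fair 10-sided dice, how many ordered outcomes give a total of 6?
Coefficient of x^6 in (x + x² + ... + x^10)^5. By inclusion-exclusion on dice exceeding 10: Σ_j (-1)^j C(5,j)·C(6-1-10j, 4) = C(5,0)·C(5,4) = 1·5 = 5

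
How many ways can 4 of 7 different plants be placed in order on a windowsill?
P(7,4) = 7!/(7-4)! = 840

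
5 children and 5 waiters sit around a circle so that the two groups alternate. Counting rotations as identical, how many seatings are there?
Fix one of the children: (5-1)! ways for the remaining children, × 5! ways for the waiters = 24 × 120 = 2880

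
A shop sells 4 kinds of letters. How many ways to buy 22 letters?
C(22+4-1, 4-1) = C(25, 3) = 2300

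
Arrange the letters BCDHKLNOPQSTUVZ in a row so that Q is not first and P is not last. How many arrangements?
By inclusion-exclusion: 15! - 2×(15-1)! + (15-2)! = 1307674368000 - 174356582400 + 6227020800 = 1139544806400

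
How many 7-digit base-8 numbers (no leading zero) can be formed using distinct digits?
First digit: 7 choices (nonzero). Then descending: 7 × 7 × 6 × 5 × 4 × 3 × 2 = 35280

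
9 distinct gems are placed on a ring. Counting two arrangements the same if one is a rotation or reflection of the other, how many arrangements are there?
(9-1)!/2 = 40320/2 = 20160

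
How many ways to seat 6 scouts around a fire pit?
Circular: fix one position, arrange the rest. (6-1)! = 120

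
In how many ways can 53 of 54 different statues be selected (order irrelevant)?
C(54,53) = 54!/(53!×1!) = 54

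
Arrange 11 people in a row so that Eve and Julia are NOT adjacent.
Total - adjacent = 11! - (11-1)!×2 = 39916800 - 7257600 = 32659200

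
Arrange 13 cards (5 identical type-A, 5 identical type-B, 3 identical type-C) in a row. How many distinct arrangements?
13! / (5! × 5! × 3!) = 72072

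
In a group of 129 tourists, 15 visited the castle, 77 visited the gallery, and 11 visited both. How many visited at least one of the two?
|A∪B| = |A| + |B| - |A∩B| = 15 + 77 - 11 = 81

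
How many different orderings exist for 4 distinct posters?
4! = 24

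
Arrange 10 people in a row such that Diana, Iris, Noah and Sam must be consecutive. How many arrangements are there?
Treat the 4 as one block: (10-4+1)! × 4! = 5040 × 24 = 120960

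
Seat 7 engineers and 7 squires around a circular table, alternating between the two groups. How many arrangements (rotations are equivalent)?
Fix one of the engineers: (7-1)! ways for the remaining engineers, × 7! ways for the squires = 720 × 5040 = 3628800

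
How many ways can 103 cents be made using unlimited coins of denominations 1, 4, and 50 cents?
Coefficient of x^103 in 1/(1-x^1) · 1/(1-x^4) · 1/(1-x^50). Case on j = number of 50-cent coins (j = 0..2); remainder r = 103 - 50j is made from {1,4} in ⌊r/4⌋+1 ways. r = 103, 53, 3 → 26 + 14 + 1 = 41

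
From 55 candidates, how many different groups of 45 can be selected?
C(55,45) = 55!/(45!×10!) = 29248649430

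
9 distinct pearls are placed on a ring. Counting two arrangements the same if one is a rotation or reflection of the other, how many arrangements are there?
(9-1)!/2 = 40320/2 = 20160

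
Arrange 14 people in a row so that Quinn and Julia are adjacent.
Treat as block: (14-1)! × 2! = 6227020800 × 2 = 12454041600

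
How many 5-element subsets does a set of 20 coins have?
C(20,5) = 20!/(5!×15!) = 15504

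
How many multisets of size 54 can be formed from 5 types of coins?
C(54+5-1, 5-1) = C(58, 4) = 424270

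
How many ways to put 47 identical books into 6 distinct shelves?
C(47+6-1, 6-1) = C(52, 5) = 2598960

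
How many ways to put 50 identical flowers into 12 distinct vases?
C(50+12-1, 12-1) = C(61, 11) = 418094152866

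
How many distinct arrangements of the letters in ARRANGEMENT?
11! / (2! × 2! × 2! × 1! × 2! × 1! × 1!) = 2494800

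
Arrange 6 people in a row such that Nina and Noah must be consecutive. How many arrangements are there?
Treat the 2 as one block: (6-2+1)! × 2! = 120 × 2 = 240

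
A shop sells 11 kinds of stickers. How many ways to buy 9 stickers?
C(9+11-1, 11-1) = C(19, 10) = 92378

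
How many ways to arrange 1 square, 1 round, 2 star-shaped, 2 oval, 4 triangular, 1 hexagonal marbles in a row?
11! / (1! × 1! × 2! × 2! × 4! × 1!) = 415800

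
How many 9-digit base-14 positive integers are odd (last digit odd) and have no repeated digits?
Last∈{1,3,5,7,9,11,13}. Last=0: 0. Last nonzero: 7×12×P(12,7) = 335301120. Total = 335301120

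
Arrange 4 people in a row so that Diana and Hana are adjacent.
Treat as block: (4-1)! × 2! = 6 × 2 = 12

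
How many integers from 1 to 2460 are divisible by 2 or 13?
⌊2460/2⌋ + ⌊2460/13⌋ - ⌊2460/26⌋ = 1230 + 189 - 94 = 1325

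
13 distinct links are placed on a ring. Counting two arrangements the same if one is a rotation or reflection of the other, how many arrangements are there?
(13-1)!/2 = 479001600/2 = 239500800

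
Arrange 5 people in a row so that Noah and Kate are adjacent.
Treat as block: (5-1)! × 2! = 24 × 2 = 48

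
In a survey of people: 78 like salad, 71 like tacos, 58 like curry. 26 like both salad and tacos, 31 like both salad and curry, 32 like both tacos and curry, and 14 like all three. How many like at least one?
|A∪B∪C| = 78+71+58-26-31-32+14 = 132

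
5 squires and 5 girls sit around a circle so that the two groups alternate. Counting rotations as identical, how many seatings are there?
Fix one of the squires: (5-1)! ways for the remaining squires, × 5! ways for the girls = 24 × 120 = 2880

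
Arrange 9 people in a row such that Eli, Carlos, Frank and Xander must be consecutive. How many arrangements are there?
Treat the 4 as one block: (9-4+1)! × 4! = 720 × 24 = 17280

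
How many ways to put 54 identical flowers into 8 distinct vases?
C(54+8-1, 8-1) = C(61, 7) = 436270780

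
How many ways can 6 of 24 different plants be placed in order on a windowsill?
P(24,6) = 24!/(24-6)! = 96909120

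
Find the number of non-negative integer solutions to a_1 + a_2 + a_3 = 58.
C(58+3-1, 3-1) = C(60, 2) = 1770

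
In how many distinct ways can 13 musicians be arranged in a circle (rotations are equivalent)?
Circular: fix one position, arrange the rest. (13-1)! = 479001600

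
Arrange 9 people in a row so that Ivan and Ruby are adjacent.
Treat as block: (9-1)! × 2! = 40320 × 2 = 80640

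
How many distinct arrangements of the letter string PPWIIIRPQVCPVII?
15! / (4! × 1! × 1! × 2! × 1! × 5! × 1!) = 227026800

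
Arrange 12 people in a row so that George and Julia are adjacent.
Treat as block: (12-1)! × 2! = 39916800 × 2 = 79833600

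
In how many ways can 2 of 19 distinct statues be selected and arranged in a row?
P(19,2) = 19!/(19-2)! = 342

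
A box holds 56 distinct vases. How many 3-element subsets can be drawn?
C(56,3) = 56!/(3!×53!) = 27720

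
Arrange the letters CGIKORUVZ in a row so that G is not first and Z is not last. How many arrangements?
By inclusion-exclusion: 9! - 2×(9-1)! + (9-2)! = 362880 - 80640 + 5040 = 287280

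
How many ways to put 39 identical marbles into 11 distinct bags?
C(39+11-1, 11-1) = C(49, 10) = 8217822536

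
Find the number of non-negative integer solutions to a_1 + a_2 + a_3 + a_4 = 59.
C(59+4-1, 4-1) = C(62, 3) = 37820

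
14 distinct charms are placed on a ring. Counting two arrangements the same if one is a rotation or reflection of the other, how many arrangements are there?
(14-1)!/2 = 6227020800/2 = 3113510400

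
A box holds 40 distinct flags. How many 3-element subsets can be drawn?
C(40,3) = 40!/(3!×37!) = 9880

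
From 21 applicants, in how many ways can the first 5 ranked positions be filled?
P(21,5) = 21!/(21-5)! = 2441880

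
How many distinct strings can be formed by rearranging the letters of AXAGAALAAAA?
11! / (8! × 1! × 1! × 1!) = 990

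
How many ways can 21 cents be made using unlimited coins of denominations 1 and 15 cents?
Coefficient of x^21 in 1/(1-x^1) · 1/(1-x^15). Use j coins of 15 for j = 0..⌊21/15⌋ = 1, the rest in 1s: 1 + 1 = 2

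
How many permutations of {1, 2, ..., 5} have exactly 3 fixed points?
Choose the 3 fixed points C(5,3) = 10, derange the rest: !2 = Σ_{j=0}^{2} (-1)^j·2!/j! = 2 - 2 + 1 = 1. Product = 10 × 1 = 10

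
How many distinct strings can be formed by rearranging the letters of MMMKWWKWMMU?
11! / (5! × 1! × 2! × 3!) = 27720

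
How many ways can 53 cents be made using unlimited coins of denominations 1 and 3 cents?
Coefficient of x^53 in 1/(1-x^1) · 1/(1-x^3). Use j coins of 3 for j = 0..⌊53/3⌋ = 17, the rest in 1s: 17 + 1 = 18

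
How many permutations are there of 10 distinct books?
10! = 3628800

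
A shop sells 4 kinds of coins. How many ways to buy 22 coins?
C(22+4-1, 4-1) = C(25, 3) = 2300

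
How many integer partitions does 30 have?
Pentagonal recurrence p(n) = p(n-1) + p(n-2) - p(n-5) - p(n-7) + p(n-12) + p(n-15) - ... gives p(0..29) = 1, 1, 2, 3, 5, 7, 11, 15, 22, 30, 42, 56, 77, 101, 135, 176, 231, 297, 385, 490, 627, 792, 1002, 1255, 1575, 1958, 2436, 3010, 3718, 4565. p(30) = p(29) + p(28) - p(25) - p(23) + p(18) + p(15) - p(8) - p(4) = 4565 + 3718 - 1958 - 1255 + 385 + 176 - 22 - 5 = 5604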